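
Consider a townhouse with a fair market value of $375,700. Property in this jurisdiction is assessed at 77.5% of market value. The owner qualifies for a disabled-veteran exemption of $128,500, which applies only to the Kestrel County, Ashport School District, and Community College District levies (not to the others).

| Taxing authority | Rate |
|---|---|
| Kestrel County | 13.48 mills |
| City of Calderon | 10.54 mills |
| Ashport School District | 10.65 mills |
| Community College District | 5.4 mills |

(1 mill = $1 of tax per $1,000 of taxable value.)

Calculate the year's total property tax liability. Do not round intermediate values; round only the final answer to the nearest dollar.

Assessed value = $375,700 × 0.775 = $291,167.5
Kestrel County: ($291,167.5 − $128,500) × 0.01348 = $162,667.5 × 0.01348 = $2,192.7579
City of Calderon: $291,167.5 × 0.01054 = $3,068.90545
Ashport School District: ($291,167.5 − $128,500) × 0.01065 = $162,667.5 × 0.01065 = $1,732.408875
Community College District: ($291,167.5 − $128,500) × 0.0054 = $162,667.5 × 0.0054 = $878.4045
Total = $7,872.476725

$7,872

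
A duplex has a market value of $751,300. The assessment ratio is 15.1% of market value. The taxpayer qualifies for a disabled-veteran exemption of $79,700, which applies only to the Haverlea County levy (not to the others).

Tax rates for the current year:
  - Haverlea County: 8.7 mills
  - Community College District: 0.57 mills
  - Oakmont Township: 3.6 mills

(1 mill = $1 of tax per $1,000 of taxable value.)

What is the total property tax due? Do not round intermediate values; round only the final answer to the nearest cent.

$766.66

Assessed value = $751,300 × 0.151 = $113,446.3
Haverlea County: ($113,446.3 − $79,700) × 0.0087 = $33,746.3 × 0.0087 = $293.59281
Community College District: $113,446.3 × 0.00057 = $64.664391
Oakmont Township: $113,446.3 × 0.0036 = $408.40668
Total = $766.663881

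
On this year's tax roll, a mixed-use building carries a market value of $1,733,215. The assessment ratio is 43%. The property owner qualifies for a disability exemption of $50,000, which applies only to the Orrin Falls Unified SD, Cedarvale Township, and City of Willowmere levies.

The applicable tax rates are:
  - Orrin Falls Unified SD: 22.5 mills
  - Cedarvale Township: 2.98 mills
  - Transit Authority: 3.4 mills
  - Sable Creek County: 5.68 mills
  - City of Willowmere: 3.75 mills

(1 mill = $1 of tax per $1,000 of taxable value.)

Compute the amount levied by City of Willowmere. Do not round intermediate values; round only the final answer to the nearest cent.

Assessed value = $1,733,215 × 0.43 = $745,282.45
City of Willowmere taxable value = $745,282.45 − $50,000 = $695,282.45
City of Willowmere levy = $695,282.45 × 0.00375 = $2,607.3091875

$2,607.31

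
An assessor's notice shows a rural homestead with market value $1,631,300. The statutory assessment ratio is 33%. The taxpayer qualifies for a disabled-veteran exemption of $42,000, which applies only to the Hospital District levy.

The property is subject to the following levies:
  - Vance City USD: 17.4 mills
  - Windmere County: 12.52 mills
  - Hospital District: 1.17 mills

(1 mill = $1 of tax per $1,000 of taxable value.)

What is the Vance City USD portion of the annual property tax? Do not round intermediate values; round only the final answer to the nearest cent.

Assessed value = $1,631,300 × 0.33 = $538,329
Vance City USD taxable value = $538,329 (exemption does not apply)
Vance City USD levy = $538,329 × 0.0174 = $9,366.9246

$9,366.92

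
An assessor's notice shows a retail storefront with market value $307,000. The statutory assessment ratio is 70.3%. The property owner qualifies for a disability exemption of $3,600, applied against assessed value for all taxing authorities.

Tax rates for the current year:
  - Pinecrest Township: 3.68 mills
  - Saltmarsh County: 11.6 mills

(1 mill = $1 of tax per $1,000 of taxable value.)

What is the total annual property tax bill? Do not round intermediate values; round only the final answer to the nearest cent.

Assessed value = $307,000 × 0.703 = $215,821
Taxable value = $215,821 − $3,600 = $212,221
Pinecrest Township: $212,221 × 0.00368 = $780.97328
Saltmarsh County: $212,221 × 0.0116 = $2,461.7636
Total = $780.97328 + $2,461.7636 = $3,242.73688

$3,242.74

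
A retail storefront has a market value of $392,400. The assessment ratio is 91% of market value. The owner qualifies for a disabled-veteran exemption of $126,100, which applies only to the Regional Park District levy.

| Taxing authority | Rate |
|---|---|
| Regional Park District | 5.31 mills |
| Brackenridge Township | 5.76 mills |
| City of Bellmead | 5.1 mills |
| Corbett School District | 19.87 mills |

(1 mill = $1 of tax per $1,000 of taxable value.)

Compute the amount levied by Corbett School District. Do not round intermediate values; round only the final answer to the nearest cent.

Assessed value = $392,400 × 0.91 = $357,084
Corbett School District taxable value = $357,084 (exemption does not apply)
Corbett School District levy = $357,084 × 0.01987 = $7,095.25908

$7,095.26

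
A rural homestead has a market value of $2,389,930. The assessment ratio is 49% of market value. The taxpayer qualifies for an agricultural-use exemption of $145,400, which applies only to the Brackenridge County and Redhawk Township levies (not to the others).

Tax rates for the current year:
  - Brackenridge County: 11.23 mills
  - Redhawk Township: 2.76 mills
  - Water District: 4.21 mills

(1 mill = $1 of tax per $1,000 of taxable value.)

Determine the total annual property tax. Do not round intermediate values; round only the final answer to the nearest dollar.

$19,279

Assessed value = $2,389,930 × 0.49 = $1,171,065.7
Brackenridge County: ($1,171,065.7 − $145,400) × 0.01123 = $1,025,665.7 × 0.01123 = $11,518.225811
Redhawk Township: ($1,171,065.7 − $145,400) × 0.00276 = $1,025,665.7 × 0.00276 = $2,830.837332
Water District: $1,171,065.7 × 0.00421 = $4,930.186597
Total = $19,279.24974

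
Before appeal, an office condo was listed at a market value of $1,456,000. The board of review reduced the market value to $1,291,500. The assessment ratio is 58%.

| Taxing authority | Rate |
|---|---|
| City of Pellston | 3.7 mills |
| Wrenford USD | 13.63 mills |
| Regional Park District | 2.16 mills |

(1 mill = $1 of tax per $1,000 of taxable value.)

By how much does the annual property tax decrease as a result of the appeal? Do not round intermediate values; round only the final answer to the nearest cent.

$1,859.54

Old assessed value = $1,456,000 × 0.58 = $844,480
New assessed value = $1,291,500 × 0.58 = $749,070
Combined rate = 0.0037 + 0.01363 + 0.00216 = 0.01949
Old tax = $844,480 × 0.01949 = $16,458.9152
New tax = $749,070 × 0.01949 = $14,599.3743
Reduction = $16,458.9152 − $14,599.3743 = $1,859.5409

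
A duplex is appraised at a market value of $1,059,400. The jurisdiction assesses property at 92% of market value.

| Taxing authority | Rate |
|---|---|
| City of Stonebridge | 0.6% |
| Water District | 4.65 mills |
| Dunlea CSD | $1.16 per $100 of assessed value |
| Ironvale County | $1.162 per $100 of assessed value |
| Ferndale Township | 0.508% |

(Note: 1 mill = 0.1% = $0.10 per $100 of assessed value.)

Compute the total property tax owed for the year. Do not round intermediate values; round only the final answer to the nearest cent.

Assessed value = $1,059,400 × 0.92 = $974,648
City of Stonebridge: $974,648 × 0.006 = $5,847.888
Water District: $974,648 × 0.00465 = $4,532.1132
Dunlea CSD: $974,648 × 0.0116 = $11,305.9168
Ironvale County: $974,648 × 0.01162 = $11,325.40976
Ferndale Township: $974,648 × 0.00508 = $4,951.21184
Total = $37,962.5396

$37,962.54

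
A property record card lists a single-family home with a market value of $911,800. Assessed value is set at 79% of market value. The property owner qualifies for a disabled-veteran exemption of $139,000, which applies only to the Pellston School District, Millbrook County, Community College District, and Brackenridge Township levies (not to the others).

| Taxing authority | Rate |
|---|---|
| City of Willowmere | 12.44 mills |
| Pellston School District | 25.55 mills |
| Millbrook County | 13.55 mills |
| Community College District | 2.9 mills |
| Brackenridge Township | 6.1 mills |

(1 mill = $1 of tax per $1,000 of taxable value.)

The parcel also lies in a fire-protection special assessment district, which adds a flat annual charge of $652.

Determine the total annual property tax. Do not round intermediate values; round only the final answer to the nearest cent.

$37,574.39

Assessed value = $911,800 × 0.79 = $720,322
City of Willowmere: $720,322 × 0.01244 = $8,960.80568
Pellston School District: ($720,322 − $139,000) × 0.02555 = $581,322 × 0.02555 = $14,852.7771
Millbrook County: ($720,322 − $139,000) × 0.01355 = $581,322 × 0.01355 = $7,876.9131
Community College District: ($720,322 − $139,000) × 0.0029 = $581,322 × 0.0029 = $1,685.8338
Brackenridge Township: ($720,322 − $139,000) × 0.0061 = $581,322 × 0.0061 = $3,546.0642
Levies subtotal = $36,922.39388
Total = $36,922.39388 + $652 = $37,574.39388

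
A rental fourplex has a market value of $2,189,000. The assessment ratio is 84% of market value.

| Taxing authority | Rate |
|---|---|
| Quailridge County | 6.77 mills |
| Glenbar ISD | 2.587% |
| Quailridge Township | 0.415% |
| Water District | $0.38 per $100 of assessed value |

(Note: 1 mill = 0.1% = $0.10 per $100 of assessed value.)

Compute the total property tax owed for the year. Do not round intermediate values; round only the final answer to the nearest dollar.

$74,635

Assessed value = $2,189,000 × 0.84 = $1,838,760
Quailridge County: $1,838,760 × 0.00677 = $12,448.4052
Glenbar ISD: $1,838,760 × 0.02587 = $47,568.7212
Quailridge Township: $1,838,760 × 0.00415 = $7,630.854
Water District: $1,838,760 × 0.0038 = $6,987.288
Total = $74,635.2684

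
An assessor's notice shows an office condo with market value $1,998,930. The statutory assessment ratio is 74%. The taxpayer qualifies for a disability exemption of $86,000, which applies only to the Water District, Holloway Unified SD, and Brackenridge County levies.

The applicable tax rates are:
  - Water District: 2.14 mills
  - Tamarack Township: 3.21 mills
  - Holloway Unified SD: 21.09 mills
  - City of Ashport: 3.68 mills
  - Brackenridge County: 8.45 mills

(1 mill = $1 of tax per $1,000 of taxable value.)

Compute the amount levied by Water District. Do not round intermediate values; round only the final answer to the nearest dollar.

Assessed value = $1,998,930 × 0.74 = $1,479,208.2
Water District taxable value = $1,479,208.2 − $86,000 = $1,393,208.2
Water District levy = $1,393,208.2 × 0.00214 = $2,981.465548

$2,981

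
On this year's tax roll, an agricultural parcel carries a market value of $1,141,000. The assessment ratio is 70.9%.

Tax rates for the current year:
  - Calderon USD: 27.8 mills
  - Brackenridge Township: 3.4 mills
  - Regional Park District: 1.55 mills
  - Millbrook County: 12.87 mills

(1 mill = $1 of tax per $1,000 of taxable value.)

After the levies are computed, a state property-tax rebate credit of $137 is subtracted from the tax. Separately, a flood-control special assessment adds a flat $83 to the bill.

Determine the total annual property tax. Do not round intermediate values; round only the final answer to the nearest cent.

Assessed value = $1,141,000 × 0.709 = $808,969
Calderon USD: $808,969 × 0.0278 = $22,489.3382
Brackenridge Township: $808,969 × 0.0034 = $2,750.4946
Regional Park District: $808,969 × 0.00155 = $1,253.90195
Millbrook County: $808,969 × 0.01287 = $10,411.43103
Levies subtotal = $36,905.16578
After credit = $36,905.16578 − $137 = $36,768.16578
Total = $36,768.16578 + $83 = $36,851.16578

$36,851.17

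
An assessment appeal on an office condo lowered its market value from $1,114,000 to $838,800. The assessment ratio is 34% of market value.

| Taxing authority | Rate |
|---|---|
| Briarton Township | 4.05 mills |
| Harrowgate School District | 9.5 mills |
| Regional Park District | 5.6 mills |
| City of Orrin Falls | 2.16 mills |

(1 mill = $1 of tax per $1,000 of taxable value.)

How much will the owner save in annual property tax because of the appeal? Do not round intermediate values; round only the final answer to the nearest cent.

$1,993.93

Old assessed value = $1,114,000 × 0.34 = $378,760
New assessed value = $838,800 × 0.34 = $285,192
Combined rate = 0.00405 + 0.0095 + 0.0056 + 0.00216 = 0.02131
Old tax = $378,760 × 0.02131 = $8,071.3756
New tax = $285,192 × 0.02131 = $6,077.44152
Reduction = $8,071.3756 − $6,077.44152 = $1,993.93408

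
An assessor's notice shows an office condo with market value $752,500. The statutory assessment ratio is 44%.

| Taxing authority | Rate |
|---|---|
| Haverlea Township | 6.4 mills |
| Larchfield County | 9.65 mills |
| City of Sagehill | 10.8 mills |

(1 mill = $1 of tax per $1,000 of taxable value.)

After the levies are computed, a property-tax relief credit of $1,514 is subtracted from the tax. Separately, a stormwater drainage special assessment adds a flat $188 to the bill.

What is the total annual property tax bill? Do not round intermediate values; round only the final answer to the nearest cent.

$7,564.04

Assessed value = $752,500 × 0.44 = $331,100
Haverlea Township: $331,100 × 0.0064 = $2,119.04
Larchfield County: $331,100 × 0.00965 = $3,195.115
City of Sagehill: $331,100 × 0.0108 = $3,575.88
Levies subtotal = $8,890.035
After credit = $8,890.035 − $1,514 = $7,376.035
Total = $7,376.035 + $188 = $7,564.035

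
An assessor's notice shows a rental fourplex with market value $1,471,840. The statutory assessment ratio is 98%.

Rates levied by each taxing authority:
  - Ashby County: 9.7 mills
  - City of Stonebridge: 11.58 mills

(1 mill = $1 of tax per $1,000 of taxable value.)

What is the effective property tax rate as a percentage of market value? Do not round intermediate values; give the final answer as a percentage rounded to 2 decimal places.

Assessed value = $1,471,840 × 0.98 = $1,442,403.2
Ashby County: $1,442,403.2 × 0.0097 = $13,991.31104
City of Stonebridge: $1,442,403.2 × 0.01158 = $16,703.029056
Total tax = $30,694.340096
Effective rate = $30,694.340096 ÷ $1,471,840 = 2.09% of market value

2.09%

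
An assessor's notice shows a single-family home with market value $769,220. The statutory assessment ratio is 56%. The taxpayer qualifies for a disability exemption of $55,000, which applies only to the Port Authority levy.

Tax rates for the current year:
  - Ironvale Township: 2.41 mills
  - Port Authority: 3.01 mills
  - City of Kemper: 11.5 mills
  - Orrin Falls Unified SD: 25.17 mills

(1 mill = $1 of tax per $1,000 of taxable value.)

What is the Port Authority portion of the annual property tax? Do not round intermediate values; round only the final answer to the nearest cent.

$1,131.05

Assessed value = $769,220 × 0.56 = $430,763.2
Port Authority taxable value = $430,763.2 − $55,000 = $375,763.2
Port Authority levy = $375,763.2 × 0.00301 = $1,131.047232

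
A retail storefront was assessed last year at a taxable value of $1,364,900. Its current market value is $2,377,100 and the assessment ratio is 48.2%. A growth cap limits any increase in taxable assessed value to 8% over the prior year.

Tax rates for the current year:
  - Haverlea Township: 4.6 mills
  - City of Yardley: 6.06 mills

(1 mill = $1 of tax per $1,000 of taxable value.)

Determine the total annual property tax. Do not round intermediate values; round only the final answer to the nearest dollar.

$12,214

Uncapped assessed value = $2,377,100 × 0.482 = $1,145,762.2
Cap limit = $1,364,900 × 1.08 = $1,474,092
Taxable assessed value = min($1,145,762.2, $1,474,092) = $1,145,762.2 (cap does not bind)
Haverlea Township: $1,145,762.2 × 0.0046 = $5,270.50612
City of Yardley: $1,145,762.2 × 0.00606 = $6,943.318932
Total = $12,213.825052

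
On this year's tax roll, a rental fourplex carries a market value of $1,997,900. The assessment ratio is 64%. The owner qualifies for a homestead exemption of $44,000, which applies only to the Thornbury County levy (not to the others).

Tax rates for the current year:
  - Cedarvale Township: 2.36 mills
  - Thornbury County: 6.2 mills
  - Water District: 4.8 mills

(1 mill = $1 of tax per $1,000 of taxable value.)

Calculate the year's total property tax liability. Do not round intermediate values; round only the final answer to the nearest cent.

$16,810.04

Assessed value = $1,997,900 × 0.64 = $1,278,656
Cedarvale Township: $1,278,656 × 0.00236 = $3,017.62816
Thornbury County: ($1,278,656 − $44,000) × 0.0062 = $1,234,656 × 0.0062 = $7,654.8672
Water District: $1,278,656 × 0.0048 = $6,137.5488
Total = $16,810.04416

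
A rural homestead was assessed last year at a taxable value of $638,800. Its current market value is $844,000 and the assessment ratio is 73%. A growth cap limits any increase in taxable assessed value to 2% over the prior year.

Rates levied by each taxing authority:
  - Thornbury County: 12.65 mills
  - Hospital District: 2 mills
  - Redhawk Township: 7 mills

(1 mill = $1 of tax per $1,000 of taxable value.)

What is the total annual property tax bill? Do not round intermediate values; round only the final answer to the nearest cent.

$13,339.00

Uncapped assessed value = $844,000 × 0.73 = $616,120
Cap limit = $638,800 × 1.02 = $651,576
Taxable assessed value = min($616,120, $651,576) = $616,120 (cap does not bind)
Thornbury County: $616,120 × 0.01265 = $7,793.918
Hospital District: $616,120 × 0.002 = $1,232.24
Redhawk Township: $616,120 × 0.007 = $4,312.84
Total = $13,338.998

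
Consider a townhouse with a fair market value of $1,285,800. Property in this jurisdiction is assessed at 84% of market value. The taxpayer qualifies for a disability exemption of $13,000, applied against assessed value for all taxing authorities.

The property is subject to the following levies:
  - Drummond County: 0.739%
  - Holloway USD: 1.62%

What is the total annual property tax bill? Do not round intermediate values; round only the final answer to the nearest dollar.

Assessed value = $1,285,800 × 0.84 = $1,080,072
Taxable value = $1,080,072 − $13,000 = $1,067,072
Drummond County: $1,067,072 × 0.00739 = $7,885.66208
Holloway USD: $1,067,072 × 0.0162 = $17,286.5664
Total = $7,885.66208 + $17,286.5664 = $25,172.22848

$25,172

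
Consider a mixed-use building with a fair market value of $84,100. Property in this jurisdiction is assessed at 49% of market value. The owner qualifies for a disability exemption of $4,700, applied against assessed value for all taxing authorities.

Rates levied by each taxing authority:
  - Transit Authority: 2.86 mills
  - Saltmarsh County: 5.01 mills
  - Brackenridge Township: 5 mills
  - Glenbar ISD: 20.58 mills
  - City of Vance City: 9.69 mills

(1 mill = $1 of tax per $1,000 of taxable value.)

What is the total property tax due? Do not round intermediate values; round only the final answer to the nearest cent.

$1,575.00

Assessed value = $84,100 × 0.49 = $41,209
Taxable value = $41,209 − $4,700 = $36,509
Transit Authority: $36,509 × 0.00286 = $104.41574
Saltmarsh County: $36,509 × 0.00501 = $182.91009
Brackenridge Township: $36,509 × 0.005 = $182.545
Glenbar ISD: $36,509 × 0.02058 = $751.35522
City of Vance City: $36,509 × 0.00969 = $353.77221
Total = $104.41574 + $182.91009 + $182.545 + $751.35522 + $353.77221 = $1,574.99826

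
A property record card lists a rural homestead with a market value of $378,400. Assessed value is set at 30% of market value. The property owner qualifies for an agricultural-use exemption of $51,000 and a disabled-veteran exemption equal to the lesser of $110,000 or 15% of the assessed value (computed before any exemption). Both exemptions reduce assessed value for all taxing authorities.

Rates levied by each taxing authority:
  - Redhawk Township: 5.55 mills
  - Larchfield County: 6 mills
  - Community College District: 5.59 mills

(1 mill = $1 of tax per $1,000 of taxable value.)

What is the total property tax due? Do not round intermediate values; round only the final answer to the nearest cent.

Assessed value = $378,400 × 0.3 = $113,520
Disabled-veteran exemption = min($110,000, 15% × $113,520) = min($110,000, $17,028) = $17,028 (percentage binds)
Taxable value = $113,520 − $51,000 − $17,028 = $45,492
Redhawk Township: $45,492 × 0.00555 = $252.4806
Larchfield County: $45,492 × 0.006 = $272.952
Community College District: $45,492 × 0.00559 = $254.30028
Total = $779.73288

$779.73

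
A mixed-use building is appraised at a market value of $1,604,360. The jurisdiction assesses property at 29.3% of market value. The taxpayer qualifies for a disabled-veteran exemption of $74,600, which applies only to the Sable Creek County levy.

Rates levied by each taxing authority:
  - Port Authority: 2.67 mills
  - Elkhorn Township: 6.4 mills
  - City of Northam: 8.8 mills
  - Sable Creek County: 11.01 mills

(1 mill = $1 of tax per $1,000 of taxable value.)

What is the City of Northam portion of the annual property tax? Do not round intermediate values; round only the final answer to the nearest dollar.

Assessed value = $1,604,360 × 0.293 = $470,077.48
City of Northam taxable value = $470,077.48 (exemption does not apply)
City of Northam levy = $470,077.48 × 0.0088 = $4,136.681824

$4,137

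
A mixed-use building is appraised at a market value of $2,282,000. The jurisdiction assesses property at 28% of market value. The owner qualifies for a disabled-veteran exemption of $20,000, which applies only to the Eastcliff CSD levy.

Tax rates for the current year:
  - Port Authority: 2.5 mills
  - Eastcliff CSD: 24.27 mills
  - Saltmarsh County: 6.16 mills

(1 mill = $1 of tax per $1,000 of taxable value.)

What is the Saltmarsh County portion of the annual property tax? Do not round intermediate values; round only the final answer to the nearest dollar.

$3,936

Assessed value = $2,282,000 × 0.28 = $638,960
Saltmarsh County taxable value = $638,960 (exemption does not apply)
Saltmarsh County levy = $638,960 × 0.00616 = $3,935.9936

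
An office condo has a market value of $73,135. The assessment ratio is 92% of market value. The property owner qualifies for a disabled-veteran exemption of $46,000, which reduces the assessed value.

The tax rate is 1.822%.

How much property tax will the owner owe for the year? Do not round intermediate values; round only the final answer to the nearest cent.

$387.80

Assessed value = $73,135 × 0.92 = $67,284.2
Taxable value = $67,284.2 − $46,000 = $21,284.2
Tax = $21,284.2 × 0.01822 = $387.798124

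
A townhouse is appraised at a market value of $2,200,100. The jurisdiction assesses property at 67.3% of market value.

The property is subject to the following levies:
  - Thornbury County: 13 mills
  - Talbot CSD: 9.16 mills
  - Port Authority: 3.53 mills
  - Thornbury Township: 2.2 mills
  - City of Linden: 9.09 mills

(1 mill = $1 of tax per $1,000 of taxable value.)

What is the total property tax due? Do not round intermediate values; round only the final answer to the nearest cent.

Assessed value = $2,200,100 × 0.673 = $1,480,667.3
Thornbury County: $1,480,667.3 × 0.013 = $19,248.6749
Talbot CSD: $1,480,667.3 × 0.00916 = $13,562.912468
Port Authority: $1,480,667.3 × 0.00353 = $5,226.755569
Thornbury Township: $1,480,667.3 × 0.0022 = $3,257.46806
City of Linden: $1,480,667.3 × 0.00909 = $13,459.265757
Total = $19,248.6749 + $13,562.912468 + $5,226.755569 + $3,257.46806 + $13,459.265757 = $54,755.076754

$54,755.08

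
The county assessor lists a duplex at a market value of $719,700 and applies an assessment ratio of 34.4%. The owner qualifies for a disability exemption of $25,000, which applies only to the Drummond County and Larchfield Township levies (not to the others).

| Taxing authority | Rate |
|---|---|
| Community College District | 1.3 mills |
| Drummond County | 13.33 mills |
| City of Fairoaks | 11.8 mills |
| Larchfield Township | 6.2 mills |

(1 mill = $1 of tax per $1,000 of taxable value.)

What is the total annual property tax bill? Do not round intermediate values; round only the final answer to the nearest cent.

Assessed value = $719,700 × 0.344 = $247,576.8
Community College District: $247,576.8 × 0.0013 = $321.84984
Drummond County: ($247,576.8 − $25,000) × 0.01333 = $222,576.8 × 0.01333 = $2,966.948744
City of Fairoaks: $247,576.8 × 0.0118 = $2,921.40624
Larchfield Township: ($247,576.8 − $25,000) × 0.0062 = $222,576.8 × 0.0062 = $1,379.97616
Total = $7,590.180984

$7,590.18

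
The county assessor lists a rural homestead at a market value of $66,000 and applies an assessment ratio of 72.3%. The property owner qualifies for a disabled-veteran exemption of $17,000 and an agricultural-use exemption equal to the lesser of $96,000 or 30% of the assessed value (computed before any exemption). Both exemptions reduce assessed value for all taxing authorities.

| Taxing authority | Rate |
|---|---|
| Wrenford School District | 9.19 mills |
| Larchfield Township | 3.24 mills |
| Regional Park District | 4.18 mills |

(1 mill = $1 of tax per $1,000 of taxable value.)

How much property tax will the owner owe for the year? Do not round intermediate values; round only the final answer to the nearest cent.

Assessed value = $66,000 × 0.723 = $47,718
Agricultural-use exemption = min($96,000, 30% × $47,718) = min($96,000, $14,315.4) = $14,315.4 (percentage binds)
Taxable value = $47,718 − $17,000 − $14,315.4 = $16,402.6
Wrenford School District: $16,402.6 × 0.00919 = $150.739894
Larchfield Township: $16,402.6 × 0.00324 = $53.144424
Regional Park District: $16,402.6 × 0.00418 = $68.562868
Total = $272.447186

$272.45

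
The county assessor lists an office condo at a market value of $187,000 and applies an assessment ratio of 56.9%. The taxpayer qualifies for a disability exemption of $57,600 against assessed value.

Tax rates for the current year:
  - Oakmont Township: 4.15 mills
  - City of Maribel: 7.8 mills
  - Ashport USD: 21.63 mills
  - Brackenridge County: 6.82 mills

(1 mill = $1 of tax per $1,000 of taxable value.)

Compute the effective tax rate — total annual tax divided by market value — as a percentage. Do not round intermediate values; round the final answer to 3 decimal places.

Assessed value = $187,000 × 0.569 = $106,403
Taxable value = $106,403 − $57,600 = $48,803
Oakmont Township: $48,803 × 0.00415 = $202.53245
City of Maribel: $48,803 × 0.0078 = $380.6634
Ashport USD: $48,803 × 0.02163 = $1,055.60889
Brackenridge County: $48,803 × 0.00682 = $332.83646
Total tax = $1,971.6412
Effective rate = $1,971.6412 ÷ $187,000 = 1.054% of market value

1.054%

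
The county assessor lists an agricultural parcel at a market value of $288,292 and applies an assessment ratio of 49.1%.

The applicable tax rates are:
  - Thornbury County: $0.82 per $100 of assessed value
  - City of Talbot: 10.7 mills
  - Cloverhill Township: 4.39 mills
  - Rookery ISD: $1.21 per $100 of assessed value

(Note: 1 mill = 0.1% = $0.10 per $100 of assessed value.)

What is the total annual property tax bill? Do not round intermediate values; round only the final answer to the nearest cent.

Assessed value = $288,292 × 0.491 = $141,551.372
Thornbury County: $141,551.372 × 0.0082 = $1,160.7212504
City of Talbot: $141,551.372 × 0.0107 = $1,514.5996804
Cloverhill Township: $141,551.372 × 0.00439 = $621.41052308
Rookery ISD: $141,551.372 × 0.0121 = $1,712.7716012
Total = $5,009.50305508

$5,009.50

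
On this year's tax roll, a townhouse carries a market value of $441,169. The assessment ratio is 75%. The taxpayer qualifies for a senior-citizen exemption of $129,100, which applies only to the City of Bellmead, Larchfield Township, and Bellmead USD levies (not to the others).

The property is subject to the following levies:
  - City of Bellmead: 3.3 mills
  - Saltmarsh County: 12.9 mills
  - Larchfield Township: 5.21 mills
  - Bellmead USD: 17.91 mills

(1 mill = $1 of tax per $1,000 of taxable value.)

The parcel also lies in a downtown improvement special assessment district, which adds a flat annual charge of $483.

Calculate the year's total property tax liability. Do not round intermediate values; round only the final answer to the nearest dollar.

Assessed value = $441,169 × 0.75 = $330,876.75
City of Bellmead: ($330,876.75 − $129,100) × 0.0033 = $201,776.75 × 0.0033 = $665.863275
Saltmarsh County: $330,876.75 × 0.0129 = $4,268.310075
Larchfield Township: ($330,876.75 − $129,100) × 0.00521 = $201,776.75 × 0.00521 = $1,051.2568675
Bellmead USD: ($330,876.75 − $129,100) × 0.01791 = $201,776.75 × 0.01791 = $3,613.8215925
Levies subtotal = $9,599.25181
Total = $9,599.25181 + $483 = $10,082.25181

$10,082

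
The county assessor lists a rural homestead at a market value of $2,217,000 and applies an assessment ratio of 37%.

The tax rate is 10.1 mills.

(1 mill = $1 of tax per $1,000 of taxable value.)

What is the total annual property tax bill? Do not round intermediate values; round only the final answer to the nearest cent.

$8,284.93

Assessed value = $2,217,000 × 0.37 = $820,290
Tax = $820,290 × 0.0101 = $8,284.929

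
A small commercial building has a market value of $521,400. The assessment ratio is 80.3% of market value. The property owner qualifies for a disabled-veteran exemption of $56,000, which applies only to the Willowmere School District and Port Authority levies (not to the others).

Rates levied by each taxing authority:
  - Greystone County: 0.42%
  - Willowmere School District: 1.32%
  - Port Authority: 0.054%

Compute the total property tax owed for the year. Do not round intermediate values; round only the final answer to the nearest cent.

Assessed value = $521,400 × 0.803 = $418,684.2
Greystone County: $418,684.2 × 0.0042 = $1,758.47364
Willowmere School District: ($418,684.2 − $56,000) × 0.0132 = $362,684.2 × 0.0132 = $4,787.43144
Port Authority: ($418,684.2 − $56,000) × 0.00054 = $362,684.2 × 0.00054 = $195.849468
Total = $6,741.754548

$6,741.75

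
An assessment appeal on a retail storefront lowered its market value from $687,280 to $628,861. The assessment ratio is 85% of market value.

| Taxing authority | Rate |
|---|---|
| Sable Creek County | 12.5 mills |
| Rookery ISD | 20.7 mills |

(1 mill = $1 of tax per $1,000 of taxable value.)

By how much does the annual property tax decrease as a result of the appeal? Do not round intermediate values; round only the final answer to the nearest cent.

$1,648.58

Old assessed value = $687,280 × 0.85 = $584,188
New assessed value = $628,861 × 0.85 = $534,531.85
Combined rate = 0.0125 + 0.0207 = 0.0332
Old tax = $584,188 × 0.0332 = $19,395.0416
New tax = $534,531.85 × 0.0332 = $17,746.45742
Reduction = $19,395.0416 − $17,746.45742 = $1,648.58418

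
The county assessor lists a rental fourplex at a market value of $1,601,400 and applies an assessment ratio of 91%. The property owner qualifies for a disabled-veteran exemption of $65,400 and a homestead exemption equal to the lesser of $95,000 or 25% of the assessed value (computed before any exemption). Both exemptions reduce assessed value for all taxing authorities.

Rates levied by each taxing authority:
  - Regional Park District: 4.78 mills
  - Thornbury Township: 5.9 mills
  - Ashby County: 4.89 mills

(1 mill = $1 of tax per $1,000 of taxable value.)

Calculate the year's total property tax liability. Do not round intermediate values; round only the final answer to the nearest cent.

Assessed value = $1,601,400 × 0.91 = $1,457,274
Homestead exemption = min($95,000, 25% × $1,457,274) = min($95,000, $364,318.5) = $95,000 (dollar cap binds)
Taxable value = $1,457,274 − $65,400 − $95,000 = $1,296,874
Regional Park District: $1,296,874 × 0.00478 = $6,199.05772
Thornbury Township: $1,296,874 × 0.0059 = $7,651.5566
Ashby County: $1,296,874 × 0.00489 = $6,341.71386
Total = $20,192.32818

$20,192.33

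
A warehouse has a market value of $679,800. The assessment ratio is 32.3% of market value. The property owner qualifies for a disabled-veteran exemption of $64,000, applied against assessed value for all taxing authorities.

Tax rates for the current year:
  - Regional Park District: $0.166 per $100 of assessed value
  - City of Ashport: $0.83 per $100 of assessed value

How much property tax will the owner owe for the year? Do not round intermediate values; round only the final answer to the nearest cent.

$1,549.53

Assessed value = $679,800 × 0.323 = $219,575.4
Taxable value = $219,575.4 − $64,000 = $155,575.4
Regional Park District: $155,575.4 × 0.00166 = $258.255164
City of Ashport: $155,575.4 × 0.0083 = $1,291.27582
Total = $258.255164 + $1,291.27582 = $1,549.530984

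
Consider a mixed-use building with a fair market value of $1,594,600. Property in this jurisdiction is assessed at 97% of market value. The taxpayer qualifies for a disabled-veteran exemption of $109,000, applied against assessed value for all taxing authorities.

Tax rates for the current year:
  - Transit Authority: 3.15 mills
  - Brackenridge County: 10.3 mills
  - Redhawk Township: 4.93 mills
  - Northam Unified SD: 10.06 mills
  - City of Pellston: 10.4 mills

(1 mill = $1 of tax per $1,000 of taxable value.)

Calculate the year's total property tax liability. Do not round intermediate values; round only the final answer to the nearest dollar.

Assessed value = $1,594,600 × 0.97 = $1,546,762
Taxable value = $1,546,762 − $109,000 = $1,437,762
Transit Authority: $1,437,762 × 0.00315 = $4,528.9503
Brackenridge County: $1,437,762 × 0.0103 = $14,808.9486
Redhawk Township: $1,437,762 × 0.00493 = $7,088.16666
Northam Unified SD: $1,437,762 × 0.01006 = $14,463.88572
City of Pellston: $1,437,762 × 0.0104 = $14,952.7248
Total = $4,528.9503 + $14,808.9486 + $7,088.16666 + $14,463.88572 + $14,952.7248 = $55,842.67608

$55,843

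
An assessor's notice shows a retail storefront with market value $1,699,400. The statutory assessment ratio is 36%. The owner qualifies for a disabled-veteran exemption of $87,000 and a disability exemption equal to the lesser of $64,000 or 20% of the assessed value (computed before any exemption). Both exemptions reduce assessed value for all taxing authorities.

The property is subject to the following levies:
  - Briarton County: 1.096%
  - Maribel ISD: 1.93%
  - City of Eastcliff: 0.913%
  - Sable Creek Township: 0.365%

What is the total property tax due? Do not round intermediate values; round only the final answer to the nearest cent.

$19,832.14

Assessed value = $1,699,400 × 0.36 = $611,784
Disability exemption = min($64,000, 20% × $611,784) = min($64,000, $122,356.8) = $64,000 (dollar cap binds)
Taxable value = $611,784 − $87,000 − $64,000 = $460,784
Briarton County: $460,784 × 0.01096 = $5,050.19264
Maribel ISD: $460,784 × 0.0193 = $8,893.1312
City of Eastcliff: $460,784 × 0.00913 = $4,206.95792
Sable Creek Township: $460,784 × 0.00365 = $1,681.8616
Total = $19,832.14336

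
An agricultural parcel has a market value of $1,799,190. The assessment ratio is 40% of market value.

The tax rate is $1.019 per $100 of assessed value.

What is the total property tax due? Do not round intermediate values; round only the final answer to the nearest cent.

Assessed value = $1,799,190 × 0.4 = $719,676
Tax = $719,676 × 0.01019 = $7,333.49844

$7,333.50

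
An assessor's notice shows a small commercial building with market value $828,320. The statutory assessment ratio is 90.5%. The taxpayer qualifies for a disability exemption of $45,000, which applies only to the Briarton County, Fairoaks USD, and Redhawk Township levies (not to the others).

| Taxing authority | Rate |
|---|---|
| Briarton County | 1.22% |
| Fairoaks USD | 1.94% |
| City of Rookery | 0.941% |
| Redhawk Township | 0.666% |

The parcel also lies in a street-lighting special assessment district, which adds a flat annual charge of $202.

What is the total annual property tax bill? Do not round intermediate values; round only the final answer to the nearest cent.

$34,215.14

Assessed value = $828,320 × 0.905 = $749,629.6
Briarton County: ($749,629.6 − $45,000) × 0.0122 = $704,629.6 × 0.0122 = $8,596.48112
Fairoaks USD: ($749,629.6 − $45,000) × 0.0194 = $704,629.6 × 0.0194 = $13,669.81424
City of Rookery: $749,629.6 × 0.00941 = $7,054.014536
Redhawk Township: ($749,629.6 − $45,000) × 0.00666 = $704,629.6 × 0.00666 = $4,692.833136
Levies subtotal = $34,013.143032
Total = $34,013.143032 + $202 = $34,215.143032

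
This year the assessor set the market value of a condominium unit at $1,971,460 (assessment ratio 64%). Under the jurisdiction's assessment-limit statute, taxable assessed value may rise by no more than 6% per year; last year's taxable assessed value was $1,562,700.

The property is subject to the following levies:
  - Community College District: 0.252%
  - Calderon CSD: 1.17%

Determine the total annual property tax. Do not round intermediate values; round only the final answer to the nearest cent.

$17,941.86

Uncapped assessed value = $1,971,460 × 0.64 = $1,261,734.4
Cap limit = $1,562,700 × 1.06 = $1,656,462
Taxable assessed value = min($1,261,734.4, $1,656,462) = $1,261,734.4 (cap does not bind)
Community College District: $1,261,734.4 × 0.00252 = $3,179.570688
Calderon CSD: $1,261,734.4 × 0.0117 = $14,762.29248
Total = $17,941.863168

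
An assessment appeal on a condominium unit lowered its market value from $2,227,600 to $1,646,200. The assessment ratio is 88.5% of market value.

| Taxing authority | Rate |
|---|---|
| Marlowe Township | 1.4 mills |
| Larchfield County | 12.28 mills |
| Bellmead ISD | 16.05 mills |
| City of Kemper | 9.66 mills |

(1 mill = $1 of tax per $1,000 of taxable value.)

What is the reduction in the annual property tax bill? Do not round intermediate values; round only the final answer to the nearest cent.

Old assessed value = $2,227,600 × 0.885 = $1,971,426
New assessed value = $1,646,200 × 0.885 = $1,456,887
Combined rate = 0.0014 + 0.01228 + 0.01605 + 0.00966 = 0.03939
Old tax = $1,971,426 × 0.03939 = $77,654.47014
New tax = $1,456,887 × 0.03939 = $57,386.77893
Reduction = $77,654.47014 − $57,386.77893 = $20,267.69121

$20,267.69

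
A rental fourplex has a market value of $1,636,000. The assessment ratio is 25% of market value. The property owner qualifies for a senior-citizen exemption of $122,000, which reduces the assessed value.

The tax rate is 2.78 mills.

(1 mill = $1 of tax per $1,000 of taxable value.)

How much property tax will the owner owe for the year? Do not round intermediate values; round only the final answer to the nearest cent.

Assessed value = $1,636,000 × 0.25 = $409,000
Taxable value = $409,000 − $122,000 = $287,000
Tax = $287,000 × 0.00278 = $797.86

$797.86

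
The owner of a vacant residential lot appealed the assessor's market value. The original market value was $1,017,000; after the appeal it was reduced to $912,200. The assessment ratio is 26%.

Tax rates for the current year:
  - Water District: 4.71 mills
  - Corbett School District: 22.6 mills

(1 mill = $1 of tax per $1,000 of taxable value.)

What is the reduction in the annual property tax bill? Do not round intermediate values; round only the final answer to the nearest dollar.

Old assessed value = $1,017,000 × 0.26 = $264,420
New assessed value = $912,200 × 0.26 = $237,172
Combined rate = 0.00471 + 0.0226 = 0.02731
Old tax = $264,420 × 0.02731 = $7,221.3102
New tax = $237,172 × 0.02731 = $6,477.16732
Reduction = $7,221.3102 − $6,477.16732 = $744.14288

$744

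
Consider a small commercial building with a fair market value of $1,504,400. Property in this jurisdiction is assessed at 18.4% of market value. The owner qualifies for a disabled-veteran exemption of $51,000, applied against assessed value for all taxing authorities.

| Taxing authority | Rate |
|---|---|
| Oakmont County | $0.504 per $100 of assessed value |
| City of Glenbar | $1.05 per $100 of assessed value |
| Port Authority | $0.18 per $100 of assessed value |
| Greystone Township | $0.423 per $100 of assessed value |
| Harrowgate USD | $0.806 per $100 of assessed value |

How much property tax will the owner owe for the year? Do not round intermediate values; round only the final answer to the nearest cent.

Assessed value = $1,504,400 × 0.184 = $276,809.6
Taxable value = $276,809.6 − $51,000 = $225,809.6
Oakmont County: $225,809.6 × 0.00504 = $1,138.080384
City of Glenbar: $225,809.6 × 0.0105 = $2,371.0008
Port Authority: $225,809.6 × 0.0018 = $406.45728
Greystone Township: $225,809.6 × 0.00423 = $955.174608
Harrowgate USD: $225,809.6 × 0.00806 = $1,820.025376
Total = $1,138.080384 + $2,371.0008 + $406.45728 + $955.174608 + $1,820.025376 = $6,690.738448

$6,690.74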